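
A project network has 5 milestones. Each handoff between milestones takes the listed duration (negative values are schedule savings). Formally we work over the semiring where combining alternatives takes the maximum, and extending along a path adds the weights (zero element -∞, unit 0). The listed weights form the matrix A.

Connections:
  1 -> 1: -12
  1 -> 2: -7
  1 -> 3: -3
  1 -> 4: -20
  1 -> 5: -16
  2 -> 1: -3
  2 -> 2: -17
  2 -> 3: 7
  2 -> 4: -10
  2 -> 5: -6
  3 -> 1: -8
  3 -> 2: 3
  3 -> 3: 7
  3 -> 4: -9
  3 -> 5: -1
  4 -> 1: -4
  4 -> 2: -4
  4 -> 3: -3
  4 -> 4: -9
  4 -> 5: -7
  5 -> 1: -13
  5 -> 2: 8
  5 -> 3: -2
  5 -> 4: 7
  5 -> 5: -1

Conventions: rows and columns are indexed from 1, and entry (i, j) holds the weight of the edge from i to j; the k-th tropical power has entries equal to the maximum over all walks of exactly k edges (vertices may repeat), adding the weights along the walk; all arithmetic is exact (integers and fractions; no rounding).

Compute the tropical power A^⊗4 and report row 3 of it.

A^⊗2:
  [-10, 0, 4, -9, -4]
  [-1, 10, 14, 1, 6]
  [0, 10, 14, 6, 6]
  [-7, 1, 4, 0, -4]
  [5, 7, 15, 6, 2]
A^⊗3:
  [-3, 7, 11, 3, 3]
  [7, 17, 21, 13, 13]
  [7, 17, 21, 13, 13]
  [-2, 7, 11, 3, 3]
  [7, 18, 22, 9, 14]
A^⊗4:
  [4, 14, 18, 10, 10]
  [14, 24, 28, 20, 20]
  [14, 24, 28, 20, 20]
  [4, 14, 18, 10, 10]
  [15, 25, 29, 21, 21]
Answer: row 3 of A^⊗4 = [14, 24, 28, 20, 20]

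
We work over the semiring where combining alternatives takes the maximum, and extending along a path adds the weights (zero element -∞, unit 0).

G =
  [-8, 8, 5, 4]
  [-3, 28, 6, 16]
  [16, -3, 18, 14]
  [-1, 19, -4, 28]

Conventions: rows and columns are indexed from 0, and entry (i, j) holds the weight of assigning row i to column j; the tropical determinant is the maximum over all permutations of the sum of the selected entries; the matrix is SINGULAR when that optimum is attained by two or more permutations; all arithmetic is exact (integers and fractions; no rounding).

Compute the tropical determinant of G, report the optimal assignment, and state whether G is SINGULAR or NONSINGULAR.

σ = (0, 1, 2, 3): (-8) + 28 + 18 + 28 = 66
σ = (0, 1, 3, 2): (-8) + 28 + 14 + (-4) = 30
σ = (0, 2, 1, 3): (-8) + 6 + (-3) + 28 = 23
σ = (0, 2, 3, 1): (-8) + 6 + 14 + 19 = 31
σ = (0, 3, 1, 2): (-8) + 16 + (-3) + (-4) = 1
σ = (0, 3, 2, 1): (-8) + 16 + 18 + 19 = 45
σ = (1, 0, 2, 3): 8 + (-3) + 18 + 28 = 51
σ = (1, 0, 3, 2): 8 + (-3) + 14 + (-4) = 15
σ = (1, 2, 0, 3): 8 + 6 + 16 + 28 = 58
σ = (1, 2, 3, 0): 8 + 6 + 14 + (-1) = 27
σ = (1, 3, 0, 2): 8 + 16 + 16 + (-4) = 36
σ = (1, 3, 2, 0): 8 + 16 + 18 + (-1) = 41
σ = (2, 0, 1, 3): 5 + (-3) + (-3) + 28 = 27
σ = (2, 0, 3, 1): 5 + (-3) + 14 + 19 = 35
σ = (2, 1, 0, 3): 5 + 28 + 16 + 28 = 77
σ = (2, 1, 3, 0): 5 + 28 + 14 + (-1) = 46
σ = (2, 3, 0, 1): 5 + 16 + 16 + 19 = 56
σ = (2, 3, 1, 0): 5 + 16 + (-3) + (-1) = 17
σ = (3, 0, 1, 2): 4 + (-3) + (-3) + (-4) = -6
σ = (3, 0, 2, 1): 4 + (-3) + 18 + 19 = 38
σ = (3, 1, 0, 2): 4 + 28 + 16 + (-4) = 44
σ = (3, 1, 2, 0): 4 + 28 + 18 + (-1) = 49
σ = (3, 2, 0, 1): 4 + 6 + 16 + 19 = 45
σ = (3, 2, 1, 0): 4 + 6 + (-3) + (-1) = 6
Optimal value attained by: σ = (2, 1, 0, 3).
Answer: det⊕(G) = 77; verdict: NONSINGULAR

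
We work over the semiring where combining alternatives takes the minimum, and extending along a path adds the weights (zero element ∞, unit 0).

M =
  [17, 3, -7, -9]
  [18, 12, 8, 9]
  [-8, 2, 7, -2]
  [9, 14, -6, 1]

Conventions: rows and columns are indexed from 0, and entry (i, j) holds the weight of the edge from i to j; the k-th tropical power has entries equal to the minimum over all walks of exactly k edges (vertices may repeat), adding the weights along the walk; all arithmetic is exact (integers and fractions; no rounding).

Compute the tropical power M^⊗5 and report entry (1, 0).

M^⊗2:
  [-15, -5, -15, -9]
  [0, 10, 3, 6]
  [-1, -5, -15, -17]
  [-14, -4, -5, -8]
M^⊗3:
  [-23, -13, -22, -24]
  [-5, 3, -7, -9]
  [-23, -13, -23, -17]
  [-13, -11, -21, -23]
M^⊗4:
  [-30, -20, -30, -32]
  [-15, -5, -15, -14]
  [-31, -21, -30, -32]
  [-29, -19, -29, -23]
M^⊗5:
  [-38, -28, -38, -39]
  [-23, -13, -22, -24]
  [-38, -28, -38, -40]
  [-37, -27, -36, -38]
Key observation: the optimum is the walk 1->2->0->3->2->0, with weight 8 + (-8) + (-9) + (-6) + (-8) = -23.
Optimal value attained by: walk 1->2->0->3->2->0.
Answer: (M^⊗5)[1][0] = -23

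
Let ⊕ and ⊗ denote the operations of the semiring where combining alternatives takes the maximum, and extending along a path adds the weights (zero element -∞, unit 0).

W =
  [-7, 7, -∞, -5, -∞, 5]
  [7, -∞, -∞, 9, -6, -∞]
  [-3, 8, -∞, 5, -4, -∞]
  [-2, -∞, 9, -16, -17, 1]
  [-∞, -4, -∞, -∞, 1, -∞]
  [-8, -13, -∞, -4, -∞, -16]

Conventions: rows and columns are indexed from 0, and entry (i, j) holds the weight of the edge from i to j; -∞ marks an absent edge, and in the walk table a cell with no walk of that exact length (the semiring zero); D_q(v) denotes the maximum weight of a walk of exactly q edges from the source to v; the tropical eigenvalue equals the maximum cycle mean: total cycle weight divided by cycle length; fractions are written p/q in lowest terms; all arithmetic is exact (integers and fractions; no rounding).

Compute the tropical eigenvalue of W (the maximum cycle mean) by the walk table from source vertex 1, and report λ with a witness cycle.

q=0: [-∞, 0, -∞, -∞, -∞, -∞]
q=1: [7, -∞, -∞, 9, -6, -∞]
q=2: [7, 14, 18, 2, -5, 12]
q=3: [21, 26, 11, 23, 14, 12]
q=4: [33, 28, 32, 35, 20, 26]
q=5: [35, 40, 44, 37, 28, 38]
q=6: [47, 52, 46, 49, 40, 40]
Optimal cycle mean attained by: cycle 1->3->2->1, total 9 + 9 + 8, length 3.
Answer: λ = 26/3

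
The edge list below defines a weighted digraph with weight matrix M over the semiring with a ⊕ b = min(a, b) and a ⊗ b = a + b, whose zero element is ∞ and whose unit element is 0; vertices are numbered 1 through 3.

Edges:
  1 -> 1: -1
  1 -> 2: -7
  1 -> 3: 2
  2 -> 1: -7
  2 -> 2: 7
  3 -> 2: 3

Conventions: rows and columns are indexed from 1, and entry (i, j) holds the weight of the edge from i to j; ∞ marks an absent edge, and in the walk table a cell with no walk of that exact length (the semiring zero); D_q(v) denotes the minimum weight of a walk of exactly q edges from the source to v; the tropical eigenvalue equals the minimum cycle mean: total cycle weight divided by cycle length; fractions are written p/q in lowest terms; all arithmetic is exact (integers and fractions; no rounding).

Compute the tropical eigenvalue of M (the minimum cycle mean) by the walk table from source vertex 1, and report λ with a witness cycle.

q=0: [0, ∞, ∞]
q=1: [-1, -7, 2]
q=2: [-14, -8, 1]
q=3: [-15, -21, -12]
Optimal cycle mean attained by: cycle 1->2->1, total (-7) + (-7), length 2.
Answer: λ = -7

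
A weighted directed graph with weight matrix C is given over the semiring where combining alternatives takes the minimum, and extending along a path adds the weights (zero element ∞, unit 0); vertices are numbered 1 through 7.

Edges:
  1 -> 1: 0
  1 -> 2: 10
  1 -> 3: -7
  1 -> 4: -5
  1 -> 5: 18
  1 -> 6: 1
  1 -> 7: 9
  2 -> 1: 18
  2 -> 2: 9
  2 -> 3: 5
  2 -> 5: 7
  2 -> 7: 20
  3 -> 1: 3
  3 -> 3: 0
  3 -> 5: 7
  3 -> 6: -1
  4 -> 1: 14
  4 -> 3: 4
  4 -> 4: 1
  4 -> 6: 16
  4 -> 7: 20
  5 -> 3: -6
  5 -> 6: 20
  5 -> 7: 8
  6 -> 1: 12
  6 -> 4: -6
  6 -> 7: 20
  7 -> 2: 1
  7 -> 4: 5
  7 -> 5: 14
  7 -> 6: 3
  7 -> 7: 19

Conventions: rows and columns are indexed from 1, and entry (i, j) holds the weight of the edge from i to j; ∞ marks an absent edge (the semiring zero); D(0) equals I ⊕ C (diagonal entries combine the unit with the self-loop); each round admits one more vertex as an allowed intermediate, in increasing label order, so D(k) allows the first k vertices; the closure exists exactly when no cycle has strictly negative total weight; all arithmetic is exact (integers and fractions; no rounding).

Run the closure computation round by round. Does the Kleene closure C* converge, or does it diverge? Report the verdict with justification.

D(0):
  [0, 10, -7, -5, 18, 1, 9]
  [18, 0, 5, ∞, 7, ∞, 20]
  [3, ∞, 0, ∞, 7, -1, ∞]
  [14, ∞, 4, 0, ∞, 16, 20]
  [∞, ∞, -6, ∞, 0, 20, 8]
  [12, ∞, ∞, -6, ∞, 0, 20]
  [∞, 1, ∞, 5, 14, 3, 0]
Detection: at round 1, diagonal entry (3, 3) turns strictly negative.
Key observation: the cycle 3->1->3 has total weight 3 + (-7), which is strictly negative.
Answer: DIVERGES — negative cycle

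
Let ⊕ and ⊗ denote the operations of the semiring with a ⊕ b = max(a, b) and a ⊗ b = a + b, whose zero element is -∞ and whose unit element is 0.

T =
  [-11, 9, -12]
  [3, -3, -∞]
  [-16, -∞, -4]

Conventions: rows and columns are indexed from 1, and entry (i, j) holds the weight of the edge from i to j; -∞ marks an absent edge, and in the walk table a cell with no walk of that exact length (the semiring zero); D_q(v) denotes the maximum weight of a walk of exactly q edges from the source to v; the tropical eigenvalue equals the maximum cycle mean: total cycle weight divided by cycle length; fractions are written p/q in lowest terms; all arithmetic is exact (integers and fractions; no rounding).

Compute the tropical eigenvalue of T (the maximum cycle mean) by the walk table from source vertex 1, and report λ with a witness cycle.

q=0: [0, -∞, -∞]
q=1: [-11, 9, -12]
q=2: [12, 6, -16]
q=3: [9, 21, 0]
Optimal cycle mean attained by: cycle 1->2->1, total 9 + 3, length 2.
Answer: λ = 6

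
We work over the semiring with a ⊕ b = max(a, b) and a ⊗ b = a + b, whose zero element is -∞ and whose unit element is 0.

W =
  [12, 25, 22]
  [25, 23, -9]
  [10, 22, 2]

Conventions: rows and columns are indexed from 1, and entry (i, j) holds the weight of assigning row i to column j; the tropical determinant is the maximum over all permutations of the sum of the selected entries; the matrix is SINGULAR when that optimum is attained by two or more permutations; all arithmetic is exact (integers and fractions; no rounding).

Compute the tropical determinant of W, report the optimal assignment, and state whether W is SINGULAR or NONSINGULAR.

σ = (1, 2, 3): 12 + 23 + 2 = 37
σ = (1, 3, 2): 12 + (-9) + 22 = 25
σ = (2, 1, 3): 25 + 25 + 2 = 52
σ = (2, 3, 1): 25 + (-9) + 10 = 26
σ = (3, 1, 2): 22 + 25 + 22 = 69
σ = (3, 2, 1): 22 + 23 + 10 = 55
Optimal value attained by: σ = (3, 1, 2).
Answer: det⊕(W) = 69; verdict: NONSINGULAR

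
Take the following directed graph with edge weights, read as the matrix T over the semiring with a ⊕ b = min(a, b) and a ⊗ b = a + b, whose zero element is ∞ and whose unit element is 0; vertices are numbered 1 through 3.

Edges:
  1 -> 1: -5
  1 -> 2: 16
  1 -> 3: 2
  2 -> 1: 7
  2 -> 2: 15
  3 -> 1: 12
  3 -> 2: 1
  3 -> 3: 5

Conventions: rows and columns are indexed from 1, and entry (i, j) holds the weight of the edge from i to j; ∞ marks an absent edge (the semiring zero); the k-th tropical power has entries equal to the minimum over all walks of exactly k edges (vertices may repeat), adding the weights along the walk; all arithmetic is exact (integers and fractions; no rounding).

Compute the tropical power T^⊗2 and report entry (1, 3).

T^⊗2:
  [-10, 3, -3]
  [2, 23, 9]
  [7, 6, 10]
Key observation: the optimum is the walk 1->1->3, with weight (-5) + 2 = -3.
Optimal value attained by: walk 1->1->3.
Answer: (T^⊗2)[1][3] = -3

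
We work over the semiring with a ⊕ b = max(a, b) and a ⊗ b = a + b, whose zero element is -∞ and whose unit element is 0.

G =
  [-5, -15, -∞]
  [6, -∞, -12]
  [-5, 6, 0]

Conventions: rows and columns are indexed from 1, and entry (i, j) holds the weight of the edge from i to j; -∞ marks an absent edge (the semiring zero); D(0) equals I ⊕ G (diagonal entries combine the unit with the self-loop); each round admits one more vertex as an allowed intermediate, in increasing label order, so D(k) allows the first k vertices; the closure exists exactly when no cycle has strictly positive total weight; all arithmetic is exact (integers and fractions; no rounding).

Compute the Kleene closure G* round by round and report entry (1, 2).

D(0):
  [0, -15, -∞]
  [6, 0, -12]
  [-5, 6, 0]
D(1):
  [0, -15, -∞]
  [6, 0, -12]
  [-5, 6, 0]
D(2):
  [0, -15, -27]
  [6, 0, -12]
  [12, 6, 0]
D(3):
  [0, -15, -27]
  [6, 0, -12]
  [12, 6, 0]
Answer: G*[1][2] = -15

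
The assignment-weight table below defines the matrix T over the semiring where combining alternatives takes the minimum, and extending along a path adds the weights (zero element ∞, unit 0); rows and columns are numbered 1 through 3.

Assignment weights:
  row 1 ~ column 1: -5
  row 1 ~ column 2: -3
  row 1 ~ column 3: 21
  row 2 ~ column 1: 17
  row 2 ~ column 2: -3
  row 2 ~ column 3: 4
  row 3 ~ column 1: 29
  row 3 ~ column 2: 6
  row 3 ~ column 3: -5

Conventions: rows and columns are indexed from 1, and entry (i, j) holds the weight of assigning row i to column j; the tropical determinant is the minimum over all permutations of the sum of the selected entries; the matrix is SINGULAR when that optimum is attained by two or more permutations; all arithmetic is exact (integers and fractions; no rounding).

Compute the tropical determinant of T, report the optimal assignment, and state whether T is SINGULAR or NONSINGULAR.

σ = (1, 2, 3): (-5) + (-3) + (-5) = -13
σ = (1, 3, 2): (-5) + 4 + 6 = 5
σ = (2, 1, 3): (-3) + 17 + (-5) = 9
σ = (2, 3, 1): (-3) + 4 + 29 = 30
σ = (3, 1, 2): 21 + 17 + 6 = 44
σ = (3, 2, 1): 21 + (-3) + 29 = 47
Optimal value attained by: σ = (1, 2, 3).
Answer: det⊕(T) = -13; verdict: NONSINGULAR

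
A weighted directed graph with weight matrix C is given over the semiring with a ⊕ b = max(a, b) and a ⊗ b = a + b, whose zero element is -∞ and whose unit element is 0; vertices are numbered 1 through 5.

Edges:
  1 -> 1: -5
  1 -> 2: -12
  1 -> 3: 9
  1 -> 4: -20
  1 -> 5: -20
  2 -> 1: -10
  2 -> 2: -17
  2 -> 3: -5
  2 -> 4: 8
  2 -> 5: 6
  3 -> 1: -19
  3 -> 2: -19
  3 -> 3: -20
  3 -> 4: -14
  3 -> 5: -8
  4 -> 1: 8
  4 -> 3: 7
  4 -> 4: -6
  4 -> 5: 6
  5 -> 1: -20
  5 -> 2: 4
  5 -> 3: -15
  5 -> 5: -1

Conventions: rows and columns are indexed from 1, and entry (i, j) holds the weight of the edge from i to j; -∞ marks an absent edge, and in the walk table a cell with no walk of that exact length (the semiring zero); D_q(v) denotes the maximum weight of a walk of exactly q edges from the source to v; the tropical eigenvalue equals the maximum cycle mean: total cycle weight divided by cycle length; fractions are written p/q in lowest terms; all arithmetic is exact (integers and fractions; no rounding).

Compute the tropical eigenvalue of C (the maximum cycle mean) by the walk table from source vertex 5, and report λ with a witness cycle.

q=0: [-∞, -∞, -∞, -∞, 0]
q=1: [-20, 4, -15, -∞, -1]
q=2: [-6, 3, -1, 12, 10]
q=3: [20, 14, 19, 11, 18]
q=4: [19, 22, 29, 22, 20]
q=5: [30, 24, 29, 30, 28]
Optimal cycle mean attained by: cycle 2->4->5->2, total 8 + 6 + 4, length 3.
Answer: λ = 6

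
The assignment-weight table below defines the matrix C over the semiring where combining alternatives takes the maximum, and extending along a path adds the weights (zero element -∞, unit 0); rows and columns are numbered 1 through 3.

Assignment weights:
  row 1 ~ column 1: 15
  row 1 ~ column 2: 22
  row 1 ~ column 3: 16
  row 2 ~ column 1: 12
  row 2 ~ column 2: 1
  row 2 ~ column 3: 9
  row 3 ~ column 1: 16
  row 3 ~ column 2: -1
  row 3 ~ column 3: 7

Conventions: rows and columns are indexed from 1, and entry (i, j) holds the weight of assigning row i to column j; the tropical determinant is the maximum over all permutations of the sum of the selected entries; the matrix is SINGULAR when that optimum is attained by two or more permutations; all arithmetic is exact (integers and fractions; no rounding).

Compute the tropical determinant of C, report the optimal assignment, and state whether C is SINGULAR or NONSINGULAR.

σ = (1, 2, 3): 15 + 1 + 7 = 23
σ = (1, 3, 2): 15 + 9 + (-1) = 23
σ = (2, 1, 3): 22 + 12 + 7 = 41
σ = (2, 3, 1): 22 + 9 + 16 = 47
σ = (3, 1, 2): 16 + 12 + (-1) = 27
σ = (3, 2, 1): 16 + 1 + 16 = 33
Optimal value attained by: σ = (2, 3, 1).
Answer: det⊕(C) = 47; verdict: NONSINGULAR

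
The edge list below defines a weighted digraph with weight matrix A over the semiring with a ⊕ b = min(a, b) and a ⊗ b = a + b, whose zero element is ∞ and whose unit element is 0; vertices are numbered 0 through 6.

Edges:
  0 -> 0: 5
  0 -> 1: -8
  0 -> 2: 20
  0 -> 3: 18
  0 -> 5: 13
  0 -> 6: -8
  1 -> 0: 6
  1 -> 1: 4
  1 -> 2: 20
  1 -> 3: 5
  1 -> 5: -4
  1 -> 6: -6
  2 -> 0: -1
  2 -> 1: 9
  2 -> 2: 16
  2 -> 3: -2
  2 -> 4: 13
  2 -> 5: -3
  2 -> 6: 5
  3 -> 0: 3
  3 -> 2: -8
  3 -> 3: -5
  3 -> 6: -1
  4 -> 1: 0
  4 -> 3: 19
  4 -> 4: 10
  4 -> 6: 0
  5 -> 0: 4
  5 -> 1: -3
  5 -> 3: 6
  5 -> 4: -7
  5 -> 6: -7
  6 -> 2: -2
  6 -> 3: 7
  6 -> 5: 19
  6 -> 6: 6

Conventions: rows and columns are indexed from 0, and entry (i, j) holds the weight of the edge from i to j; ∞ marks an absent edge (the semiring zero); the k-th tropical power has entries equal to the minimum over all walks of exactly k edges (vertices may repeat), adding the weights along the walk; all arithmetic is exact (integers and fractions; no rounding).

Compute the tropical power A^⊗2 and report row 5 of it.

A^⊗2:
  [-2, -4, -10, -3, 6, -12, -14]
  [0, -7, -8, 0, -11, 0, -11]
  [1, -9, -10, -7, -10, 5, -10]
  [-9, -5, -13, -10, 5, -11, -6]
  [6, 4, -2, 5, 20, -4, -6]
  [3, -7, -9, 0, 3, -7, -9]
  [-3, 7, -1, -4, 11, -5, 3]
Answer: row 5 of A^⊗2 = [3, -7, -9, 0, 3, -7, -9]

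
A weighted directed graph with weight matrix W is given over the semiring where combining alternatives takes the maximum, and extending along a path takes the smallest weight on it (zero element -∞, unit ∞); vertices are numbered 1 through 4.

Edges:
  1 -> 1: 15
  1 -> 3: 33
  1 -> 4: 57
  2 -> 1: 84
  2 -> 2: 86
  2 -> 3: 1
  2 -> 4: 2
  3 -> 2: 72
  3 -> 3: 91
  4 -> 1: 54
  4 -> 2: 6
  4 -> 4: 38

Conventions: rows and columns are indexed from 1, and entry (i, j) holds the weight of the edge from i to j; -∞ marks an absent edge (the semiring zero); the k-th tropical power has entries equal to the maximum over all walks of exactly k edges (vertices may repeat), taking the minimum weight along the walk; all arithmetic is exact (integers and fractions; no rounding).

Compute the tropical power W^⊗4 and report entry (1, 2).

W^⊗2:
  [54, 33, 33, 38]
  [84, 86, 33, 57]
  [72, 72, 91, 2]
  [38, 6, 33, 54]
W^⊗3:
  [38, 33, 33, 54]
  [84, 86, 33, 57]
  [72, 72, 91, 57]
  [54, 33, 33, 38]
W^⊗4:
  [54, 33, 33, 38]
  [84, 86, 33, 57]
  [72, 72, 91, 57]
  [38, 33, 33, 54]
Key observation: the optimum is the walk 1->3->2->2->2, with weight 33 min 72 min 86 min 86 = 33.
Optimal value attained by: walk 1->3->2->2->2.
Answer: (W^⊗4)[1][2] = 33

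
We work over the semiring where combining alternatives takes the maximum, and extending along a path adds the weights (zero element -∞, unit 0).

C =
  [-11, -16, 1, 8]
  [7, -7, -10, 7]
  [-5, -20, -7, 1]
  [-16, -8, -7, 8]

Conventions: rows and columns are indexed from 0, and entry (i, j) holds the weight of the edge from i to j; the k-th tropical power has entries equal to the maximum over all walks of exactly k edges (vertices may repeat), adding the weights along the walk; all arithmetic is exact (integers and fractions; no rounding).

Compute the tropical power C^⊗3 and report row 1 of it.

C^⊗2:
  [-4, 0, 1, 16]
  [0, -1, 8, 15]
  [-12, -7, -4, 9]
  [-1, 0, 1, 16]
C^⊗3:
  [7, 8, 9, 24]
  [6, 7, 8, 23]
  [0, 1, 2, 17]
  [7, 8, 9, 24]
Answer: row 1 of C^⊗3 = [6, 7, 8, 23]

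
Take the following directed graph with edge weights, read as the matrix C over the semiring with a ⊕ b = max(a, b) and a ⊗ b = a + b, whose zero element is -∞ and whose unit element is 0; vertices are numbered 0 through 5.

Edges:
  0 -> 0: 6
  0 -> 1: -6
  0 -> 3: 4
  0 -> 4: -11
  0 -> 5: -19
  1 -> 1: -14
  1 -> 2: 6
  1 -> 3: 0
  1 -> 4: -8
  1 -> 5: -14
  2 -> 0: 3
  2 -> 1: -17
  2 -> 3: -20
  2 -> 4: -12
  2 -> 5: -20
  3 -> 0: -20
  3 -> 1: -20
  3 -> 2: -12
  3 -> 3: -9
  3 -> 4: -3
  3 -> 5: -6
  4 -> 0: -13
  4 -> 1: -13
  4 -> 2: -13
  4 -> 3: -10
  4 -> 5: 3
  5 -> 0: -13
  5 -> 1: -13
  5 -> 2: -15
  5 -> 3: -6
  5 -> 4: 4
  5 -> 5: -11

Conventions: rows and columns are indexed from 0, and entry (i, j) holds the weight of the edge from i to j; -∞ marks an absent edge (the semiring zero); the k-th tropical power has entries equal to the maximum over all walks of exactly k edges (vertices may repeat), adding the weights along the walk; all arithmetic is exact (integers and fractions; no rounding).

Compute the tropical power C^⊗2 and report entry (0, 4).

C^⊗2:
  [12, 0, 0, 10, 1, -2]
  [9, -11, -8, -9, -3, -5]
  [9, -3, -11, 7, -8, -9]
  [-9, -16, -14, -12, -2, 0]
  [-7, -10, -7, -3, 7, -8]
  [-7, -9, -7, -6, -7, 7]
Key observation: the optimum is the walk 0->3->4, with weight 4 + (-3) = 1.
Optimal value attained by: walk 0->3->4.
Answer: (C^⊗2)[0][4] = 1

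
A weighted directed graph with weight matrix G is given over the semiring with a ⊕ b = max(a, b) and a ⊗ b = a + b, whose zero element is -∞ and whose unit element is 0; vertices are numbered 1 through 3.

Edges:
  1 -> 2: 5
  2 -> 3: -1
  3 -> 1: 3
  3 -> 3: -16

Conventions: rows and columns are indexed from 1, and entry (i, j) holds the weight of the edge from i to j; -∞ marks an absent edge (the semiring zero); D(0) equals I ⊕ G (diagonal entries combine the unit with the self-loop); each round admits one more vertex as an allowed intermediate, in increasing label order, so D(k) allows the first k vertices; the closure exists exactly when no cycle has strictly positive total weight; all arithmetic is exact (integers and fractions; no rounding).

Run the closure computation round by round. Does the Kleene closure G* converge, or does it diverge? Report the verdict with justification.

D(0):
  [0, 5, -∞]
  [-∞, 0, -1]
  [3, -∞, 0]
D(1):
  [0, 5, -∞]
  [-∞, 0, -1]
  [3, 8, 0]
Detection: at round 2, diagonal entry (3, 3) turns strictly positive.
Key observation: the cycle 3->1->2->3 has total weight 3 + 5 + (-1), which is strictly positive.
Answer: DIVERGES — positive cycle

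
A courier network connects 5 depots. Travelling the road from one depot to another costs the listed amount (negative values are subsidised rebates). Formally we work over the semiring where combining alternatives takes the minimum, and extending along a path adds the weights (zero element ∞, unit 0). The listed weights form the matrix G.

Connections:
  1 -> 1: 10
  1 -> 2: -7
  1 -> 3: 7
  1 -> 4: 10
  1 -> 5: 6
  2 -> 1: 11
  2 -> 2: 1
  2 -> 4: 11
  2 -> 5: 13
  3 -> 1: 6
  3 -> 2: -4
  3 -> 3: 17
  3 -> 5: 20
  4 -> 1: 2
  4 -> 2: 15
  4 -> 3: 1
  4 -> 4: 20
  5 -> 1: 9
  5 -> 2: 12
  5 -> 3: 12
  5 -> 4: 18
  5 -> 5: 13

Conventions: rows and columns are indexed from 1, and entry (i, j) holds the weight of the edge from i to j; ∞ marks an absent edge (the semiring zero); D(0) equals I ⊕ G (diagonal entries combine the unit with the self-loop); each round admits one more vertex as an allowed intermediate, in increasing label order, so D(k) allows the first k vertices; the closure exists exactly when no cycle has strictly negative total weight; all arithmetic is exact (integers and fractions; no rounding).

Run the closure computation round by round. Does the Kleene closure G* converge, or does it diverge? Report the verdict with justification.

D(0):
  [0, -7, 7, 10, 6]
  [11, 0, ∞, 11, 13]
  [6, -4, 0, ∞, 20]
  [2, 15, 1, 0, ∞]
  [9, 12, 12, 18, 0]
D(1):
  [0, -7, 7, 10, 6]
  [11, 0, 18, 11, 13]
  [6, -4, 0, 16, 12]
  [2, -5, 1, 0, 8]
  [9, 2, 12, 18, 0]
D(2):
  [0, -7, 7, 4, 6]
  [11, 0, 18, 11, 13]
  [6, -4, 0, 7, 9]
  [2, -5, 1, 0, 8]
  [9, 2, 12, 13, 0]
D(3):
  [0, -7, 7, 4, 6]
  [11, 0, 18, 11, 13]
  [6, -4, 0, 7, 9]
  [2, -5, 1, 0, 8]
  [9, 2, 12, 13, 0]
D(4):
  [0, -7, 5, 4, 6]
  [11, 0, 12, 11, 13]
  [6, -4, 0, 7, 9]
  [2, -5, 1, 0, 8]
  [9, 2, 12, 13, 0]
D(5):
  [0, -7, 5, 4, 6]
  [11, 0, 12, 11, 13]
  [6, -4, 0, 7, 9]
  [2, -5, 1, 0, 8]
  [9, 2, 12, 13, 0]
Key observation: every diagonal entry stays at the unit through all rounds, so no improving cycle exists.
Answer: CONVERGES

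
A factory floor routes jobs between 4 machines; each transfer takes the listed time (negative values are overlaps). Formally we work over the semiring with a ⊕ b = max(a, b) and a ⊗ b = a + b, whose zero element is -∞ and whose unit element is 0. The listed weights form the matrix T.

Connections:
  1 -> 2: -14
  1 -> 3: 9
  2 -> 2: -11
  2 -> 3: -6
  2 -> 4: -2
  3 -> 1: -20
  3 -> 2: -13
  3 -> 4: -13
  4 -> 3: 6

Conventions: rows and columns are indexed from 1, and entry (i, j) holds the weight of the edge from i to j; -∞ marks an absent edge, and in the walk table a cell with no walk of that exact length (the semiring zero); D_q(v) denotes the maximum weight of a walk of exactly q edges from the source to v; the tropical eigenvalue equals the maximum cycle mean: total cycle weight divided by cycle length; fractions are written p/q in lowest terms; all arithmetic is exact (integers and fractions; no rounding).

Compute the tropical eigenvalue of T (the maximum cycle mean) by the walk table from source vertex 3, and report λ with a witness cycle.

q=0: [-∞, -∞, 0, -∞]
q=1: [-20, -13, -∞, -13]
q=2: [-∞, -24, -7, -15]
q=3: [-27, -20, -9, -20]
q=4: [-29, -22, -14, -22]
Optimal cycle mean attained by: cycle 2->4->3->2, total (-2) + 6 + (-13), length 3.
Answer: λ = -3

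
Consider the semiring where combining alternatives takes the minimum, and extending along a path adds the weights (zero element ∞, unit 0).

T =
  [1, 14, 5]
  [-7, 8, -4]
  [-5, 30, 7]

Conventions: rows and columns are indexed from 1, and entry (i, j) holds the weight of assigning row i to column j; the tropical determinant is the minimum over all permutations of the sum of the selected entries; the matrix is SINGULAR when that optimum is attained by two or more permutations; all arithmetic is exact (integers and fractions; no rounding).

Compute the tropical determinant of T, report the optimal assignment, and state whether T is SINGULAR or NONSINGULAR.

σ = (1, 2, 3): 1 + 8 + 7 = 16
σ = (1, 3, 2): 1 + (-4) + 30 = 27
σ = (2, 1, 3): 14 + (-7) + 7 = 14
σ = (2, 3, 1): 14 + (-4) + (-5) = 5
σ = (3, 1, 2): 5 + (-7) + 30 = 28
σ = (3, 2, 1): 5 + 8 + (-5) = 8
Optimal value attained by: σ = (2, 3, 1).
Answer: det⊕(T) = 5; verdict: NONSINGULAR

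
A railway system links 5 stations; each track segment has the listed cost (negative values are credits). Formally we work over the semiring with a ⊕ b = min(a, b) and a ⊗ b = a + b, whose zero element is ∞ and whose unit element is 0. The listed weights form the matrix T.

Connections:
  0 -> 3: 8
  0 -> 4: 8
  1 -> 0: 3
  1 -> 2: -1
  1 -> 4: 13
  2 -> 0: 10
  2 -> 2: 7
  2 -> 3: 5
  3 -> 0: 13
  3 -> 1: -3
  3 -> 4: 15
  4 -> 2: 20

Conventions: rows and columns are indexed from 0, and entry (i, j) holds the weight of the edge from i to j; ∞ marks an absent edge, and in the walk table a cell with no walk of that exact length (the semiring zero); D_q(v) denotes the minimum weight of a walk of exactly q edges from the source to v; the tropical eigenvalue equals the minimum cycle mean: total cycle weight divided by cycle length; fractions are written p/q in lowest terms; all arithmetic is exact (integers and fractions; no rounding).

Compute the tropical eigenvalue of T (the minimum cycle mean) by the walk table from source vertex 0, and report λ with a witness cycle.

q=0: [0, ∞, ∞, ∞, ∞]
q=1: [∞, ∞, ∞, 8, 8]
q=2: [21, 5, 28, ∞, 23]
q=3: [8, ∞, 4, 29, 18]
q=4: [14, 26, 11, 9, 16]
q=5: [21, 6, 18, 16, 22]
Optimal cycle mean attained by: cycle 1->2->3->1, total (-1) + 5 + (-3), length 3.
Answer: λ = 1/3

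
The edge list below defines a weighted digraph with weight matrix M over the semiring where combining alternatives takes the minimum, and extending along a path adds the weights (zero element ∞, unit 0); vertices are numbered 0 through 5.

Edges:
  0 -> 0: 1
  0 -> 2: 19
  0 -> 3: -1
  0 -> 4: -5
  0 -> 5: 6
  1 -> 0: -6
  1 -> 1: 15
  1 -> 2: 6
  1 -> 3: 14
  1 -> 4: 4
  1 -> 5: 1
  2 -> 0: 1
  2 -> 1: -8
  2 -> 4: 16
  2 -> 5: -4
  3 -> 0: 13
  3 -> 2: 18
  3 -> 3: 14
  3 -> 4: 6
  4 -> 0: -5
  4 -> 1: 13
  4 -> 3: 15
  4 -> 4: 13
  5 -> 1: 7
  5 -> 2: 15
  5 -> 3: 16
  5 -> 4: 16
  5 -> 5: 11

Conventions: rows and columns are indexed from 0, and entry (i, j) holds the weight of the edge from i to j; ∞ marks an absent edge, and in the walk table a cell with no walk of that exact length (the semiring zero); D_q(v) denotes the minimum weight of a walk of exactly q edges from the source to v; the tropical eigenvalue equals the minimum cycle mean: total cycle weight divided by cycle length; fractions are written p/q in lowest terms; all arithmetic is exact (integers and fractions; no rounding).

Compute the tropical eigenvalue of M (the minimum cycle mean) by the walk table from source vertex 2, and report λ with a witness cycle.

q=0: [∞, ∞, 0, ∞, ∞, ∞]
q=1: [1, -8, ∞, ∞, 16, -4]
q=2: [-14, 3, -2, 0, -4, -7]
q=3: [-13, -10, 5, -15, -19, -8]
q=4: [-24, -6, -4, -14, -18, -9]
q=5: [-23, -12, -5, -25, -29, -18]
q=6: [-34, -16, -7, -24, -28, -17]
Optimal cycle mean attained by: cycle 0->4->0, total (-5) + (-5), length 2.
Answer: λ = -5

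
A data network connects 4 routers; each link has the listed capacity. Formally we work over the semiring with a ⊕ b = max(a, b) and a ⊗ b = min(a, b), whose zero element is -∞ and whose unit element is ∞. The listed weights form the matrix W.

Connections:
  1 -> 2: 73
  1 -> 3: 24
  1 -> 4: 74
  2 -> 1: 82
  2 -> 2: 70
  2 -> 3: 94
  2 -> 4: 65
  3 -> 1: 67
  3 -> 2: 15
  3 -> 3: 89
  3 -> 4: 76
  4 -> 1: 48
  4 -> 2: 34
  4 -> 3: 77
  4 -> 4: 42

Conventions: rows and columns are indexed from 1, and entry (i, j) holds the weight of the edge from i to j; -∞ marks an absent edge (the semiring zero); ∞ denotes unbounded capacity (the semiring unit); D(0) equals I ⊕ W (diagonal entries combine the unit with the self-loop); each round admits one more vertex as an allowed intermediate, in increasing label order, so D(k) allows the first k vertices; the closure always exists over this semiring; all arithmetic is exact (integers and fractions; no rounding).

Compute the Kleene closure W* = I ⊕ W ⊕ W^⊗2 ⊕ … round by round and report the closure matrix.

D(0):
  [∞, 73, 24, 74]
  [82, ∞, 94, 65]
  [67, 15, ∞, 76]
  [48, 34, 77, ∞]
D(1):
  [∞, 73, 24, 74]
  [82, ∞, 94, 74]
  [67, 67, ∞, 76]
  [48, 48, 77, ∞]
D(2):
  [∞, 73, 73, 74]
  [82, ∞, 94, 74]
  [67, 67, ∞, 76]
  [48, 48, 77, ∞]
D(3):
  [∞, 73, 73, 74]
  [82, ∞, 94, 76]
  [67, 67, ∞, 76]
  [67, 67, 77, ∞]
D(4):
  [∞, 73, 74, 74]
  [82, ∞, 94, 76]
  [67, 67, ∞, 76]
  [67, 67, 77, ∞]
Answer: W* = [[∞, 73, 74, 74], [82, ∞, 94, 76], [67, 67, ∞, 76], [67, 67, 77, ∞]]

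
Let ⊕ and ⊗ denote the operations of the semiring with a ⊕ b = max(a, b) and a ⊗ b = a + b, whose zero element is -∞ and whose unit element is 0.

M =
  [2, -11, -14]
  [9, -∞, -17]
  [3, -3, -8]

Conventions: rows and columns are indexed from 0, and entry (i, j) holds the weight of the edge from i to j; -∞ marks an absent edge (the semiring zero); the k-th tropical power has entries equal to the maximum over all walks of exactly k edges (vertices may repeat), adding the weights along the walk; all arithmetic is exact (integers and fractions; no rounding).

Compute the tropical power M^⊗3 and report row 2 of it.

M^⊗2:
  [4, -9, -12]
  [11, -2, -5]
  [6, -8, -11]
M^⊗3:
  [6, -7, -10]
  [13, 0, -3]
  [8, -5, -8]
Answer: row 2 of M^⊗3 = [8, -5, -8]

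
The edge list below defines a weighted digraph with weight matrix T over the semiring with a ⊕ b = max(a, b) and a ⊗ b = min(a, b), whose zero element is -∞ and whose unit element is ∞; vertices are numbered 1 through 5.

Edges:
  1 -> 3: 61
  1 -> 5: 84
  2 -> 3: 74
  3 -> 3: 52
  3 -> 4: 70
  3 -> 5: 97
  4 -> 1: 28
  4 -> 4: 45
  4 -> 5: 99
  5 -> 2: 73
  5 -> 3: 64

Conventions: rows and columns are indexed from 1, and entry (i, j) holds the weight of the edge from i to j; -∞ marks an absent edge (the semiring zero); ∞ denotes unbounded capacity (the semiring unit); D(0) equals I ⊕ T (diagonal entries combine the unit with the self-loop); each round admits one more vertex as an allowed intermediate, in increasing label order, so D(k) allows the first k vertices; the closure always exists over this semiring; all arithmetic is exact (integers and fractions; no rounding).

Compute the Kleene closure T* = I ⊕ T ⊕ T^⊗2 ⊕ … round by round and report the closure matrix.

D(0):
  [∞, -∞, 61, -∞, 84]
  [-∞, ∞, 74, -∞, -∞]
  [-∞, -∞, ∞, 70, 97]
  [28, -∞, -∞, ∞, 99]
  [-∞, 73, 64, -∞, ∞]
D(1):
  [∞, -∞, 61, -∞, 84]
  [-∞, ∞, 74, -∞, -∞]
  [-∞, -∞, ∞, 70, 97]
  [28, -∞, 28, ∞, 99]
  [-∞, 73, 64, -∞, ∞]
D(2):
  [∞, -∞, 61, -∞, 84]
  [-∞, ∞, 74, -∞, -∞]
  [-∞, -∞, ∞, 70, 97]
  [28, -∞, 28, ∞, 99]
  [-∞, 73, 73, -∞, ∞]
D(3):
  [∞, -∞, 61, 61, 84]
  [-∞, ∞, 74, 70, 74]
  [-∞, -∞, ∞, 70, 97]
  [28, -∞, 28, ∞, 99]
  [-∞, 73, 73, 70, ∞]
D(4):
  [∞, -∞, 61, 61, 84]
  [28, ∞, 74, 70, 74]
  [28, -∞, ∞, 70, 97]
  [28, -∞, 28, ∞, 99]
  [28, 73, 73, 70, ∞]
D(5):
  [∞, 73, 73, 70, 84]
  [28, ∞, 74, 70, 74]
  [28, 73, ∞, 70, 97]
  [28, 73, 73, ∞, 99]
  [28, 73, 73, 70, ∞]
Answer: T* = [[∞, 73, 73, 70, 84], [28, ∞, 74, 70, 74], [28, 73, ∞, 70, 97], [28, 73, 73, ∞, 99], [28, 73, 73, 70, ∞]]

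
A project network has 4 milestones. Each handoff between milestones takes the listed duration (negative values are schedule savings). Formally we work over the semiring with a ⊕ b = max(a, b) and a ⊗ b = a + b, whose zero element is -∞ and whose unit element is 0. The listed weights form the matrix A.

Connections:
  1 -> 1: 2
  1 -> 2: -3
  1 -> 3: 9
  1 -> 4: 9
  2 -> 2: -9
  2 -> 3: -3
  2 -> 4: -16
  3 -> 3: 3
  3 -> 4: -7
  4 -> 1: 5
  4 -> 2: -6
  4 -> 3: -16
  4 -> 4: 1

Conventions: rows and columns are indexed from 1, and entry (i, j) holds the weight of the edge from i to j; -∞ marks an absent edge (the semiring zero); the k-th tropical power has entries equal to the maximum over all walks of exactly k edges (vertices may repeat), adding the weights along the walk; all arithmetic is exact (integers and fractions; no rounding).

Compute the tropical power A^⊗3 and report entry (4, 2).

A^⊗2:
  [14, 3, 12, 11]
  [-11, -18, 0, -10]
  [-2, -13, 6, -4]
  [7, 2, 14, 14]
A^⊗3:
  [16, 11, 23, 23]
  [-5, -14, 3, -2]
  [1, -5, 9, 7]
  [19, 8, 17, 16]
Key observation: the optimum is the walk 4->1->4->2, with weight 5 + 9 + (-6) = 8.
Optimal value attained by: walk 4->1->4->2.
Answer: (A^⊗3)[4][2] = 8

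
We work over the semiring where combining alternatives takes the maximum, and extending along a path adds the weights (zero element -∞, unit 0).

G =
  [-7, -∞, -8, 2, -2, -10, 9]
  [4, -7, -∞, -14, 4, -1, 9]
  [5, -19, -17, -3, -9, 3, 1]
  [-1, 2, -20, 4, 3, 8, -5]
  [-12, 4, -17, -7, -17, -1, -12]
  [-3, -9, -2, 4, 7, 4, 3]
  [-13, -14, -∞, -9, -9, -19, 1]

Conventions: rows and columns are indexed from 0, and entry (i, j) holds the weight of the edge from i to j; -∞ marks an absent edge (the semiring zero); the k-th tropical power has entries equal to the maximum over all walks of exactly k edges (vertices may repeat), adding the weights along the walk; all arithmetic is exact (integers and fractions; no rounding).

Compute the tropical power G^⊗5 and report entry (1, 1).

G^⊗2:
  [1, 4, -12, 6, 5, 10, 10]
  [-3, 8, -3, 6, 6, 3, 13]
  [0, -1, 1, 7, 10, 7, 14]
  [6, 7, 6, 12, 15, 12, 11]
  [8, -3, -3, 3, 8, 3, 13]
  [3, 11, 2, 8, 11, 12, 7]
  [-10, -5, -21, -5, -6, -1, 2]
G^⊗3:
  [8, 9, 8, 14, 17, 14, 13]
  [12, 10, 1, 10, 12, 14, 17]
  [6, 14, 5, 11, 14, 15, 15]
  [11, 19, 10, 16, 19, 20, 16]
  [2, 12, 1, 10, 10, 11, 17]
  [15, 15, 10, 16, 19, 16, 20]
  [-1, -2, -3, 3, 6, 3, 4]
G^⊗4:
  [13, 21, 12, 18, 21, 22, 18]
  [14, 16, 12, 18, 21, 18, 21]
  [18, 18, 13, 19, 22, 19, 23]
  [23, 23, 18, 24, 27, 24, 28]
  [16, 14, 9, 15, 18, 18, 21]
  [19, 23, 14, 20, 23, 24, 24]
  [2, 10, 1, 7, 10, 11, 8]
G^⊗5:
  [25, 25, 20, 26, 29, 26, 30]
  [20, 25, 16, 22, 25, 26, 25]
  [22, 26, 17, 23, 26, 27, 27]
  [27, 31, 22, 28, 31, 32, 32]
  [18, 22, 16, 22, 25, 23, 25]
  [27, 27, 22, 28, 31, 28, 32]
  [14, 14, 9, 15, 18, 15, 19]
Key observation: the optimum is the walk 1->0->3->5->4->1, with weight 4 + 2 + 8 + 7 + 4 = 25.
Optimal value attained by: walk 1->0->3->5->4->1.
Answer: (G^⊗5)[1][1] = 25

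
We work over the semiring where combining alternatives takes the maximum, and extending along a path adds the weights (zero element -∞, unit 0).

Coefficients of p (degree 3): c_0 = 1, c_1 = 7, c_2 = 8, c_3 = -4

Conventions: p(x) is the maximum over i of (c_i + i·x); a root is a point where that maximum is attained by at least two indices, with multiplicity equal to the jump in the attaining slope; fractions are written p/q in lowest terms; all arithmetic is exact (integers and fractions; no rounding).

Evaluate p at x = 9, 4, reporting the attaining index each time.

p(9) = max(1+0·9=1, 7+1·9=16, 8+2·9=26, -4+3·9=23) = 26 (attained by i=2)
p(4) = max(1+0·4=1, 7+1·4=11, 8+2·4=16, -4+3·4=8) = 16 (attained by i=2)
Answer: p(9) = 26; p(4) = 16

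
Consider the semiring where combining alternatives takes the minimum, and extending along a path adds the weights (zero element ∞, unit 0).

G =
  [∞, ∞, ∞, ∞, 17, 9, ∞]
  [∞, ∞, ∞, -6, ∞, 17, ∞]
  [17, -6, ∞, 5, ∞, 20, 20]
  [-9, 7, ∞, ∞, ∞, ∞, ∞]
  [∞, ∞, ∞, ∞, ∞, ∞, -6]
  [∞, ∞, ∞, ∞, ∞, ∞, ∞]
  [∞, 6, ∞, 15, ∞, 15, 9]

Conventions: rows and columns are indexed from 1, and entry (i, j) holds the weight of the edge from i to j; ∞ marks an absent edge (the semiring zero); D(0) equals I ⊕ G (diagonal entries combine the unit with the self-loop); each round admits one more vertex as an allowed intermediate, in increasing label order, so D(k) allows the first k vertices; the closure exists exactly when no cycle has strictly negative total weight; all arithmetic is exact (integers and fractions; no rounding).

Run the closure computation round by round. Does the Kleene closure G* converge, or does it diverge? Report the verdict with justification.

D(0):
  [0, ∞, ∞, ∞, 17, 9, ∞]
  [∞, 0, ∞, -6, ∞, 17, ∞]
  [17, -6, 0, 5, ∞, 20, 20]
  [-9, 7, ∞, 0, ∞, ∞, ∞]
  [∞, ∞, ∞, ∞, 0, ∞, -6]
  [∞, ∞, ∞, ∞, ∞, 0, ∞]
  [∞, 6, ∞, 15, ∞, 15, 0]
D(1):
  [0, ∞, ∞, ∞, 17, 9, ∞]
  [∞, 0, ∞, -6, ∞, 17, ∞]
  [17, -6, 0, 5, 34, 20, 20]
  [-9, 7, ∞, 0, 8, 0, ∞]
  [∞, ∞, ∞, ∞, 0, ∞, -6]
  [∞, ∞, ∞, ∞, ∞, 0, ∞]
  [∞, 6, ∞, 15, ∞, 15, 0]
D(2):
  [0, ∞, ∞, ∞, 17, 9, ∞]
  [∞, 0, ∞, -6, ∞, 17, ∞]
  [17, -6, 0, -12, 34, 11, 20]
  [-9, 7, ∞, 0, 8, 0, ∞]
  [∞, ∞, ∞, ∞, 0, ∞, -6]
  [∞, ∞, ∞, ∞, ∞, 0, ∞]
  [∞, 6, ∞, 0, ∞, 15, 0]
D(3):
  [0, ∞, ∞, ∞, 17, 9, ∞]
  [∞, 0, ∞, -6, ∞, 17, ∞]
  [17, -6, 0, -12, 34, 11, 20]
  [-9, 7, ∞, 0, 8, 0, ∞]
  [∞, ∞, ∞, ∞, 0, ∞, -6]
  [∞, ∞, ∞, ∞, ∞, 0, ∞]
  [∞, 6, ∞, 0, ∞, 15, 0]
D(4):
  [0, ∞, ∞, ∞, 17, 9, ∞]
  [-15, 0, ∞, -6, 2, -6, ∞]
  [-21, -6, 0, -12, -4, -12, 20]
  [-9, 7, ∞, 0, 8, 0, ∞]
  [∞, ∞, ∞, ∞, 0, ∞, -6]
  [∞, ∞, ∞, ∞, ∞, 0, ∞]
  [-9, 6, ∞, 0, 8, 0, 0]
D(5):
  [0, ∞, ∞, ∞, 17, 9, 11]
  [-15, 0, ∞, -6, 2, -6, -4]
  [-21, -6, 0, -12, -4, -12, -10]
  [-9, 7, ∞, 0, 8, 0, 2]
  [∞, ∞, ∞, ∞, 0, ∞, -6]
  [∞, ∞, ∞, ∞, ∞, 0, ∞]
  [-9, 6, ∞, 0, 8, 0, 0]
D(6):
  [0, ∞, ∞, ∞, 17, 9, 11]
  [-15, 0, ∞, -6, 2, -6, -4]
  [-21, -6, 0, -12, -4, -12, -10]
  [-9, 7, ∞, 0, 8, 0, 2]
  [∞, ∞, ∞, ∞, 0, ∞, -6]
  [∞, ∞, ∞, ∞, ∞, 0, ∞]
  [-9, 6, ∞, 0, 8, 0, 0]
D(7):
  [0, 17, ∞, 11, 17, 9, 11]
  [-15, 0, ∞, -6, 2, -6, -4]
  [-21, -6, 0, -12, -4, -12, -10]
  [-9, 7, ∞, 0, 8, 0, 2]
  [-15, 0, ∞, -6, 0, -6, -6]
  [∞, ∞, ∞, ∞, ∞, 0, ∞]
  [-9, 6, ∞, 0, 8, 0, 0]
Key observation: every diagonal entry stays at the unit through all rounds, so no improving cycle exists.
Answer: CONVERGES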